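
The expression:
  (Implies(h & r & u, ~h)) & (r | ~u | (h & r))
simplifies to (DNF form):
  ~u | (r & ~h)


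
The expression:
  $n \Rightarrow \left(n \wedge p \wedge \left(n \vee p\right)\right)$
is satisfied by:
  {p: True, n: False}
  {n: False, p: False}
  {n: True, p: True}


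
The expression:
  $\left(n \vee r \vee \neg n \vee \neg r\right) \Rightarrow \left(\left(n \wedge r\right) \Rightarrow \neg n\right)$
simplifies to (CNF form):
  $\neg n \vee \neg r$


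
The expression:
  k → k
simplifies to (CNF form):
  True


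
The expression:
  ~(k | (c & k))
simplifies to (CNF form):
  ~k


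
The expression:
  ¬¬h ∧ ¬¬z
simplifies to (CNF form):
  h ∧ z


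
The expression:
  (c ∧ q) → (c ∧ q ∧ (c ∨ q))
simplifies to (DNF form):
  True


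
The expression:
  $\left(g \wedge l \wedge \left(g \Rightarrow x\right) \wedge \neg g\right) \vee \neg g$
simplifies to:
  $\neg g$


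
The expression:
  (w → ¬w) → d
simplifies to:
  d ∨ w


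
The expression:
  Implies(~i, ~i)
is always true.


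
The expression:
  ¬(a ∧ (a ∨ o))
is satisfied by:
  {a: False}


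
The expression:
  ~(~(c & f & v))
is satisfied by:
  {c: True, f: True, v: True}


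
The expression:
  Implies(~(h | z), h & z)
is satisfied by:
  {z: True, h: True}
  {z: True, h: False}
  {h: True, z: False}


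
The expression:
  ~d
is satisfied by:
  {d: False}


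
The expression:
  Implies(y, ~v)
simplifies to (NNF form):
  ~v | ~y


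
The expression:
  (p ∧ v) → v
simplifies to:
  True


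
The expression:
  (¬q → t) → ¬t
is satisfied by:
  {t: False}


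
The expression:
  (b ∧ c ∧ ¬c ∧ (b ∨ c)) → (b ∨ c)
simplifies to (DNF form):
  True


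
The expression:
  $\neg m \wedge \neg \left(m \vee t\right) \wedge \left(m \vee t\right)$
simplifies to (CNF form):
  $\text{False}$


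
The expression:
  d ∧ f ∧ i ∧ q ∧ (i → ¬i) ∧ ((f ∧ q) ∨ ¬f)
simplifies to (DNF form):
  False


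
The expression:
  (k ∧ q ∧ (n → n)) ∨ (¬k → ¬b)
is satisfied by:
  {k: True, b: False}
  {b: False, k: False}
  {b: True, k: True}


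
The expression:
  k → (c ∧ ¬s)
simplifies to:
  (c ∧ ¬s) ∨ ¬k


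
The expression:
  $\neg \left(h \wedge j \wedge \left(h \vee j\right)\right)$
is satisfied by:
  {h: False, j: False}
  {j: True, h: False}
  {h: True, j: False}


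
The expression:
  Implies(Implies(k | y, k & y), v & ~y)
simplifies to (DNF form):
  (k & ~y) | (v & ~k) | (y & ~k)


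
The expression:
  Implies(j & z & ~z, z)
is always true.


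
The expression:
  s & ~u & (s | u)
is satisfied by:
  {s: True, u: False}


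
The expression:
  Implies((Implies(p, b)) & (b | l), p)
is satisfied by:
  {p: True, b: False, l: False}
  {p: True, l: True, b: False}
  {p: True, b: True, l: False}
  {p: True, l: True, b: True}
  {l: False, b: False, p: False}


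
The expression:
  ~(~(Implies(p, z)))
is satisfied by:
  {z: True, p: False}
  {p: False, z: False}
  {p: True, z: True}


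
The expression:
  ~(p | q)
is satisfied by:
  {q: False, p: False}


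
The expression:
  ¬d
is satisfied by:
  {d: False}


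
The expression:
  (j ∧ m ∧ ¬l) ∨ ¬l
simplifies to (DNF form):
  ¬l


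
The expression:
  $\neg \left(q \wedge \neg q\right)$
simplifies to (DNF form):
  $\text{True}$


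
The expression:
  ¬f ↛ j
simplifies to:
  ¬f ∧ ¬j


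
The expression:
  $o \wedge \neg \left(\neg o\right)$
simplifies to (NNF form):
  $o$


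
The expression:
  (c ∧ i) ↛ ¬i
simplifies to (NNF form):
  c ∧ i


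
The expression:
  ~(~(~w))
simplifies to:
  ~w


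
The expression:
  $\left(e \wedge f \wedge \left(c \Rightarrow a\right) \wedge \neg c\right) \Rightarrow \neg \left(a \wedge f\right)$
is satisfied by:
  {c: True, e: False, a: False, f: False}
  {f: False, e: False, c: False, a: False}
  {f: True, c: True, e: False, a: False}
  {f: True, e: False, c: False, a: False}
  {a: True, c: True, f: False, e: False}
  {a: True, f: False, e: False, c: False}
  {a: True, f: True, c: True, e: False}
  {a: True, f: True, e: False, c: False}
  {c: True, e: True, a: False, f: False}
  {e: True, a: False, c: False, f: False}
  {f: True, e: True, c: True, a: False}
  {f: True, e: True, a: False, c: False}
  {c: True, e: True, a: True, f: False}
  {e: True, a: True, f: False, c: False}
  {f: True, e: True, a: True, c: True}


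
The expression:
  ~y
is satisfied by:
  {y: False}


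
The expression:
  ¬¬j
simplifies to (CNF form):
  j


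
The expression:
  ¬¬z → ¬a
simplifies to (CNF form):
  ¬a ∨ ¬z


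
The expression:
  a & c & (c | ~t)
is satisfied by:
  {a: True, c: True}


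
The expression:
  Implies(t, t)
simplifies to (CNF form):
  True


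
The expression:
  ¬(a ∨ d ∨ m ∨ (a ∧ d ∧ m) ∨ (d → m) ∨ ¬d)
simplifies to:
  False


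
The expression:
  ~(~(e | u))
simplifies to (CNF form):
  e | u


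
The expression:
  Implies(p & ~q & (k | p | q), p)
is always true.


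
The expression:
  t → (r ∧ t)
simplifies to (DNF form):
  r ∨ ¬t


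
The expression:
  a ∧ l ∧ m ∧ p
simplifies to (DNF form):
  a ∧ l ∧ m ∧ p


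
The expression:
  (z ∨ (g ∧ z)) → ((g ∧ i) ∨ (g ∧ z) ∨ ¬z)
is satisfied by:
  {g: True, z: False}
  {z: False, g: False}
  {z: True, g: True}


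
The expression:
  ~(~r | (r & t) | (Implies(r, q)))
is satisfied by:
  {r: True, q: False, t: False}


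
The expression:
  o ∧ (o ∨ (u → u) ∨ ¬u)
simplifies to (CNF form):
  o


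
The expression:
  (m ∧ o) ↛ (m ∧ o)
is never true.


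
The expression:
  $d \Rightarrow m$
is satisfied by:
  {m: True, d: False}
  {d: False, m: False}
  {d: True, m: True}


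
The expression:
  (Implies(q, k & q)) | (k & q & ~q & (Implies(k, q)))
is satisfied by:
  {k: True, q: False}
  {q: False, k: False}
  {q: True, k: True}


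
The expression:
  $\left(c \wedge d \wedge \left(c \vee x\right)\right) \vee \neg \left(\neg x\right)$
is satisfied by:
  {x: True, c: True, d: True}
  {x: True, c: True, d: False}
  {x: True, d: True, c: False}
  {x: True, d: False, c: False}
  {c: True, d: True, x: False}


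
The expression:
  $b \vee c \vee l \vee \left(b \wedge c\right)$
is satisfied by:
  {b: True, l: True, c: True}
  {b: True, l: True, c: False}
  {b: True, c: True, l: False}
  {b: True, c: False, l: False}
  {l: True, c: True, b: False}
  {l: True, c: False, b: False}
  {c: True, l: False, b: False}


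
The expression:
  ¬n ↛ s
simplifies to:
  s ∨ ¬n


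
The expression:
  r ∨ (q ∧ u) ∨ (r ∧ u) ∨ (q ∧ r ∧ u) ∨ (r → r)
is always true.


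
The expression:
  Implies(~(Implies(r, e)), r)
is always true.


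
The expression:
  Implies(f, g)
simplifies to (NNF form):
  g | ~f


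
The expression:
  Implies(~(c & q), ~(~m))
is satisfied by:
  {q: True, m: True, c: True}
  {q: True, m: True, c: False}
  {m: True, c: True, q: False}
  {m: True, c: False, q: False}
  {q: True, c: True, m: False}


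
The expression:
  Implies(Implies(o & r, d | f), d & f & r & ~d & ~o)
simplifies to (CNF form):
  o & r & ~d & ~f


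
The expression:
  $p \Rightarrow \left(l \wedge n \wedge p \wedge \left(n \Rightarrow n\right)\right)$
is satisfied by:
  {l: True, n: True, p: False}
  {l: True, n: False, p: False}
  {n: True, l: False, p: False}
  {l: False, n: False, p: False}
  {l: True, p: True, n: True}


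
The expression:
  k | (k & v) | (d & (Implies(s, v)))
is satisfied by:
  {d: True, k: True, v: True, s: False}
  {d: True, k: True, v: False, s: False}
  {d: True, k: True, s: True, v: True}
  {d: True, k: True, s: True, v: False}
  {k: True, v: True, s: False, d: False}
  {k: True, v: False, s: False, d: False}
  {k: True, s: True, v: True, d: False}
  {k: True, s: True, v: False, d: False}
  {d: True, v: True, s: False, k: False}
  {d: True, v: False, s: False, k: False}
  {d: True, s: True, v: True, k: False}


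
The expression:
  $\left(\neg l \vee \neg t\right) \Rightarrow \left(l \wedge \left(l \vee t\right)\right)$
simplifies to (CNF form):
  $l$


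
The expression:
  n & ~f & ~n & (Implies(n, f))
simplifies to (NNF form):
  False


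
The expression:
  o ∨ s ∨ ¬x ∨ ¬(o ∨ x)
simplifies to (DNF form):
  o ∨ s ∨ ¬x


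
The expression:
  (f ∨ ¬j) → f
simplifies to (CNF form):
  f ∨ j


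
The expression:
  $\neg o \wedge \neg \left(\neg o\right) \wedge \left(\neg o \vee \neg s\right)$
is never true.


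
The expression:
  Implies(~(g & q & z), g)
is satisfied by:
  {g: True}


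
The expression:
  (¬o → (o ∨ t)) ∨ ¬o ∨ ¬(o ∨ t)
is always true.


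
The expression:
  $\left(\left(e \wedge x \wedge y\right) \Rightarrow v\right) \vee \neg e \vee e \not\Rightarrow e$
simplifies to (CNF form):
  $v \vee \neg e \vee \neg x \vee \neg y$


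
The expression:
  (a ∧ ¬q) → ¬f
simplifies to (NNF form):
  q ∨ ¬a ∨ ¬f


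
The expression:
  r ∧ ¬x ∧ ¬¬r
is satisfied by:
  {r: True, x: False}


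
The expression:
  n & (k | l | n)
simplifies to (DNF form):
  n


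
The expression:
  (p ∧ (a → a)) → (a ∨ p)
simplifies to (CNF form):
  True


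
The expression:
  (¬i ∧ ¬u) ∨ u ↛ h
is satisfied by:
  {h: False, u: False, i: False}
  {u: True, h: False, i: False}
  {i: True, u: True, h: False}
  {h: True, u: False, i: False}


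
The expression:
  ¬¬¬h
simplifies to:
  ¬h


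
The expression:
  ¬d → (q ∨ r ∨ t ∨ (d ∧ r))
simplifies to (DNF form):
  d ∨ q ∨ r ∨ t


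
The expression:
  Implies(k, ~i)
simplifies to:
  ~i | ~k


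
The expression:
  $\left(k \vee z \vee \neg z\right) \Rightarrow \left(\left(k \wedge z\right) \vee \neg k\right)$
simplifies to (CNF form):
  $z \vee \neg k$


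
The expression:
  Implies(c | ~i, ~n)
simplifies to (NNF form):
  ~n | (i & ~c)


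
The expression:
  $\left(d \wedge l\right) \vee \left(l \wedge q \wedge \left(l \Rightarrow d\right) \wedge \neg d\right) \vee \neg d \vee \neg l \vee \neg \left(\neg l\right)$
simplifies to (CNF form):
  $\text{True}$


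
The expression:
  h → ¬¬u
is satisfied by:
  {u: True, h: False}
  {h: False, u: False}
  {h: True, u: True}


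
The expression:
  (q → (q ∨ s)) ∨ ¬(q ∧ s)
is always true.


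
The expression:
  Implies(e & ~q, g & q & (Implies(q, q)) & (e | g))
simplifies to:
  q | ~e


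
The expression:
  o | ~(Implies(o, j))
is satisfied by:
  {o: True}


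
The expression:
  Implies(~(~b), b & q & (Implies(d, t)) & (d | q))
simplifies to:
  ~b | (q & t) | (q & ~d)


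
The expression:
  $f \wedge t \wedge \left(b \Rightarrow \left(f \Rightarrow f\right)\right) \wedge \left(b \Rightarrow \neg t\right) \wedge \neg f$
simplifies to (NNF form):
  $\text{False}$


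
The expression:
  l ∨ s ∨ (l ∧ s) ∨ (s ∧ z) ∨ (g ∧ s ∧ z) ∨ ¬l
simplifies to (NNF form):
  True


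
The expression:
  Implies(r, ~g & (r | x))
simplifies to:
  ~g | ~r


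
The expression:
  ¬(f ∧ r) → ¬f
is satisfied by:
  {r: True, f: False}
  {f: False, r: False}
  {f: True, r: True}


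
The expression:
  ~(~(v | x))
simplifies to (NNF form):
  v | x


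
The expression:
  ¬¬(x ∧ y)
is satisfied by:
  {x: True, y: True}


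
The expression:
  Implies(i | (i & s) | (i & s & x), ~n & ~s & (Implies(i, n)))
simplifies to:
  ~i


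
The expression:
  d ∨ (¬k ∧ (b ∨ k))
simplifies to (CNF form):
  (b ∨ d) ∧ (d ∨ ¬k)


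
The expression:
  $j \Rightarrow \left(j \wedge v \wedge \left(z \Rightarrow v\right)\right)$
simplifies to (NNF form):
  $v \vee \neg j$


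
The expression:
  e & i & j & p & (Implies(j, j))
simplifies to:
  e & i & j & p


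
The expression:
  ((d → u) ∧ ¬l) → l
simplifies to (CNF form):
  (d ∨ l) ∧ (l ∨ ¬u)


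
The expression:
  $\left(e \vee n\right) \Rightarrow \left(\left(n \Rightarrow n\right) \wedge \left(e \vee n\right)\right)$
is always true.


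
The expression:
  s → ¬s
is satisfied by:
  {s: False}


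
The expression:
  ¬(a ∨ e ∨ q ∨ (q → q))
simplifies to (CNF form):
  False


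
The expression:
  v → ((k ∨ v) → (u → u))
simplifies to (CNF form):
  True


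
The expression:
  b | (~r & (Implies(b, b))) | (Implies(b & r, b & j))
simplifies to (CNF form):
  True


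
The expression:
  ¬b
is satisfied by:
  {b: False}


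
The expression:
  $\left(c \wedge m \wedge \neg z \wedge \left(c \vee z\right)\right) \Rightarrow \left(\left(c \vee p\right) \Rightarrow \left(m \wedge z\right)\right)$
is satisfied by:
  {z: True, m: False, c: False}
  {m: False, c: False, z: False}
  {c: True, z: True, m: False}
  {c: True, m: False, z: False}
  {z: True, m: True, c: False}
  {m: True, z: False, c: False}
  {c: True, m: True, z: True}


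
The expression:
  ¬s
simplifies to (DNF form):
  ¬s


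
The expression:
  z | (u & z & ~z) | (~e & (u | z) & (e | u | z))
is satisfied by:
  {z: True, u: True, e: False}
  {z: True, u: False, e: False}
  {z: True, e: True, u: True}
  {z: True, e: True, u: False}
  {u: True, e: False, z: False}


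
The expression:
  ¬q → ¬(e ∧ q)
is always true.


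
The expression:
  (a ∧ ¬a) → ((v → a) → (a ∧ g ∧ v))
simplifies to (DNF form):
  True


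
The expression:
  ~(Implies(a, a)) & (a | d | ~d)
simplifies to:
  False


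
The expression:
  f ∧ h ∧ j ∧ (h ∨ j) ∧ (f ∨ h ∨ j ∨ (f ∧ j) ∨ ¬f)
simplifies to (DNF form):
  f ∧ h ∧ j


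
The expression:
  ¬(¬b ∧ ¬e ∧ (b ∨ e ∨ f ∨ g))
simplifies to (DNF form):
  b ∨ e ∨ (¬f ∧ ¬g)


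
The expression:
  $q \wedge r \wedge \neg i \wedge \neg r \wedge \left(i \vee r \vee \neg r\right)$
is never true.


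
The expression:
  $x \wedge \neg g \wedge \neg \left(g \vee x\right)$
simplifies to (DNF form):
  $\text{False}$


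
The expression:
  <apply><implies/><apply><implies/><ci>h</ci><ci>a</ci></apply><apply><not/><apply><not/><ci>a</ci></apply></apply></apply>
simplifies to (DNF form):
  <apply><or/><ci>a</ci><ci>h</ci></apply>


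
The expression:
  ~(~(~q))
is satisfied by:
  {q: False}


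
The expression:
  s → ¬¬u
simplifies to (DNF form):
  u ∨ ¬s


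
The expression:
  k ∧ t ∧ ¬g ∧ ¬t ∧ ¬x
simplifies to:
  False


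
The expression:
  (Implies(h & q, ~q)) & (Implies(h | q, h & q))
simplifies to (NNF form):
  ~h & ~q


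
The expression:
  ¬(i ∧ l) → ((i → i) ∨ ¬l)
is always true.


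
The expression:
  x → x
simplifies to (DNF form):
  True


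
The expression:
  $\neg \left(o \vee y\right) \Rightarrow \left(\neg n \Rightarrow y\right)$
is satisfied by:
  {n: True, y: True, o: True}
  {n: True, y: True, o: False}
  {n: True, o: True, y: False}
  {n: True, o: False, y: False}
  {y: True, o: True, n: False}
  {y: True, o: False, n: False}
  {o: True, y: False, n: False}


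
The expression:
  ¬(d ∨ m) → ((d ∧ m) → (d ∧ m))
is always true.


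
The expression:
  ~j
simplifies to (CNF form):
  ~j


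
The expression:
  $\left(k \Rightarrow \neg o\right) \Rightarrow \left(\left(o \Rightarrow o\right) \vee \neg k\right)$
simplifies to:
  $\text{True}$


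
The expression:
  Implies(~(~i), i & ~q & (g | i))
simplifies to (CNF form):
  ~i | ~q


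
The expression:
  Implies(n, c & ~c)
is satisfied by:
  {n: False}


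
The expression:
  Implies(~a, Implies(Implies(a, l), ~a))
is always true.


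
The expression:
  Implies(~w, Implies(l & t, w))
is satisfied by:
  {w: True, l: False, t: False}
  {l: False, t: False, w: False}
  {t: True, w: True, l: False}
  {t: True, l: False, w: False}
  {w: True, l: True, t: False}
  {l: True, w: False, t: False}
  {t: True, l: True, w: True}


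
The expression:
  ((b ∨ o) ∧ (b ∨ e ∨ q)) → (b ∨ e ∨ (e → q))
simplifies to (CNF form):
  True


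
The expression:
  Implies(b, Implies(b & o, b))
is always true.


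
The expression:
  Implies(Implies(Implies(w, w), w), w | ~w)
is always true.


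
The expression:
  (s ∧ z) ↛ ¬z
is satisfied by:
  {z: True, s: True}


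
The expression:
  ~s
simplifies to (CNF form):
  ~s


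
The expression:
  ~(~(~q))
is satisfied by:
  {q: False}


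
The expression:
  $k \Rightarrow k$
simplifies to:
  $\text{True}$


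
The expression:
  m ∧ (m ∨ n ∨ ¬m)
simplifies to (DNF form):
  m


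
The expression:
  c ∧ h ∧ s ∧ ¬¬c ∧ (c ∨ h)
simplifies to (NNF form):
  c ∧ h ∧ s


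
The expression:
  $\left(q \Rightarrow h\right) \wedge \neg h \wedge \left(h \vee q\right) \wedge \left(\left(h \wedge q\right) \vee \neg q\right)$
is never true.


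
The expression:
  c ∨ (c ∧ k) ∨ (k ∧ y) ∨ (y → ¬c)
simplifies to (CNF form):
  True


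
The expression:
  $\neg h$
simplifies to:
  $\neg h$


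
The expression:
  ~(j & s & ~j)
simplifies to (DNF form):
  True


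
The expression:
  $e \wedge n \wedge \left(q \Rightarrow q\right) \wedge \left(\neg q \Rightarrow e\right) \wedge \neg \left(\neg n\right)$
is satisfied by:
  {e: True, n: True}


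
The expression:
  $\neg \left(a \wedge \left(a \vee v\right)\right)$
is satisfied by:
  {a: False}


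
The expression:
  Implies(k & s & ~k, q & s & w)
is always true.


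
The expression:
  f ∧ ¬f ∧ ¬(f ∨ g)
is never true.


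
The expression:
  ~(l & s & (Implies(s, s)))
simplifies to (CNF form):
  ~l | ~s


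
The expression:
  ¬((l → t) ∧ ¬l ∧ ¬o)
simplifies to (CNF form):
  l ∨ o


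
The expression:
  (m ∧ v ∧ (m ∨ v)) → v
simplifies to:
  True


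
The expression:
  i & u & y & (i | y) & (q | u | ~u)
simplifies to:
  i & u & y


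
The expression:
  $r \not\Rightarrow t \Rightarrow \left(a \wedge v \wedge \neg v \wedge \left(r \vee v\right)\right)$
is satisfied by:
  {t: True, r: False}
  {r: False, t: False}
  {r: True, t: True}


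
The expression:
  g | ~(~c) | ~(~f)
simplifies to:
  c | f | g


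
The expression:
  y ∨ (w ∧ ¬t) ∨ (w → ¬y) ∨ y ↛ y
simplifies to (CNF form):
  True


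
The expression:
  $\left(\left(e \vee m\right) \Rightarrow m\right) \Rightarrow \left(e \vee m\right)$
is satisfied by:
  {m: True, e: True}
  {m: True, e: False}
  {e: True, m: False}


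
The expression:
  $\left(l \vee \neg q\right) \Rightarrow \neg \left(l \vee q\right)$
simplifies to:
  $\neg l$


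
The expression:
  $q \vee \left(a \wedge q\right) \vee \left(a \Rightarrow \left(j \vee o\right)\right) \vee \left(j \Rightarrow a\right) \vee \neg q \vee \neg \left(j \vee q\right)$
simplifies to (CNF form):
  $\text{True}$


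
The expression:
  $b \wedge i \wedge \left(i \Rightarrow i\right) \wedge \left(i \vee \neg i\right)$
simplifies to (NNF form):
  $b \wedge i$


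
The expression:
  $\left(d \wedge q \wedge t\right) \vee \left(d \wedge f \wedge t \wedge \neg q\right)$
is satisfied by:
  {t: True, q: True, f: True, d: True}
  {t: True, q: True, d: True, f: False}
  {t: True, f: True, d: True, q: False}


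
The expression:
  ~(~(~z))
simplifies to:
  ~z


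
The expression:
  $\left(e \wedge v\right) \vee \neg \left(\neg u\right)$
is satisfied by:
  {v: True, u: True, e: True}
  {v: True, u: True, e: False}
  {u: True, e: True, v: False}
  {u: True, e: False, v: False}
  {v: True, e: True, u: False}


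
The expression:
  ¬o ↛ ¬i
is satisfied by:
  {i: True, o: False}


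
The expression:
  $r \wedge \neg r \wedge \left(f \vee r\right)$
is never true.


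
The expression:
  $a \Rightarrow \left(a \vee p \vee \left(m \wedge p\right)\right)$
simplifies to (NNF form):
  $\text{True}$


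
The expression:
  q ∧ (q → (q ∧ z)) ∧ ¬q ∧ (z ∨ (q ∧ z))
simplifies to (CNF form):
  False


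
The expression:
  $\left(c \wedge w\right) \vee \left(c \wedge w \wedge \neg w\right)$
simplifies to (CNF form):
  $c \wedge w$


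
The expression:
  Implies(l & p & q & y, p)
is always true.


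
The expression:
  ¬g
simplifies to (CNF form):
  ¬g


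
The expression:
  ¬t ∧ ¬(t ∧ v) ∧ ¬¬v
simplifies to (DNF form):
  v ∧ ¬t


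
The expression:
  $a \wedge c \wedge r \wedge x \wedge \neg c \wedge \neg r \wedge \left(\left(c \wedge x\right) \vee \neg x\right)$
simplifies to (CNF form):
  $\text{False}$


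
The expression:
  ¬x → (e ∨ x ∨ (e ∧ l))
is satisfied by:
  {x: True, e: True}
  {x: True, e: False}
  {e: True, x: False}


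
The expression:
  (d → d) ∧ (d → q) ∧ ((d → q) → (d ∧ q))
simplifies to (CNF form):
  d ∧ q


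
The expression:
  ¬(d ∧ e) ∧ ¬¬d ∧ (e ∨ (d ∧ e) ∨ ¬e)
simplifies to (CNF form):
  d ∧ ¬e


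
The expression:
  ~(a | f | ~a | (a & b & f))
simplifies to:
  False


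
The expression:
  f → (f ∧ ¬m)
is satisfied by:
  {m: False, f: False}
  {f: True, m: False}
  {m: True, f: False}


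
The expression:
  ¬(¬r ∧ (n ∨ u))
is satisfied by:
  {r: True, u: False, n: False}
  {r: True, n: True, u: False}
  {r: True, u: True, n: False}
  {r: True, n: True, u: True}
  {n: False, u: False, r: False}


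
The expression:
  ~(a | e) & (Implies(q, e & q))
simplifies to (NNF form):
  ~a & ~e & ~q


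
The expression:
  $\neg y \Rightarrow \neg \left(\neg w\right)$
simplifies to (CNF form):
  $w \vee y$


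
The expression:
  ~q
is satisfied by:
  {q: False}


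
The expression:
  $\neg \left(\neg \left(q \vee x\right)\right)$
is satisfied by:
  {x: True, q: True}
  {x: True, q: False}
  {q: True, x: False}


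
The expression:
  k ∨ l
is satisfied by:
  {k: True, l: True}
  {k: True, l: False}
  {l: True, k: False}


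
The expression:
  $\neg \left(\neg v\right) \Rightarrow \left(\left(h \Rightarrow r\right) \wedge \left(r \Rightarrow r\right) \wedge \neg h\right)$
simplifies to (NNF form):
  $\neg h \vee \neg v$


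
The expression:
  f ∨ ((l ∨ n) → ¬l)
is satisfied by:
  {f: True, l: False}
  {l: False, f: False}
  {l: True, f: True}


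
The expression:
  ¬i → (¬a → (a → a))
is always true.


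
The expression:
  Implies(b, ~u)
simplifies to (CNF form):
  ~b | ~u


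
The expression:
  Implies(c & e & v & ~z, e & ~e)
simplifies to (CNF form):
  z | ~c | ~e | ~v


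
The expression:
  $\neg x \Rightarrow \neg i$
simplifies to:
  $x \vee \neg i$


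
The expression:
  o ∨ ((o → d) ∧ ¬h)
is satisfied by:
  {o: True, h: False}
  {h: False, o: False}
  {h: True, o: True}


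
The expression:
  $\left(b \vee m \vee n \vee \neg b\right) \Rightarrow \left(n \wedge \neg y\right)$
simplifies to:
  $n \wedge \neg y$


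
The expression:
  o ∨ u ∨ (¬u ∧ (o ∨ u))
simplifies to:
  o ∨ u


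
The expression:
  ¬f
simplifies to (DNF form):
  ¬f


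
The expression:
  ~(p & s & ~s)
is always true.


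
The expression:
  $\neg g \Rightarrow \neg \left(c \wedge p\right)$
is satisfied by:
  {g: True, p: False, c: False}
  {p: False, c: False, g: False}
  {g: True, c: True, p: False}
  {c: True, p: False, g: False}
  {g: True, p: True, c: False}
  {p: True, g: False, c: False}
  {g: True, c: True, p: True}


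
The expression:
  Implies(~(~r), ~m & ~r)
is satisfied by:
  {r: False}


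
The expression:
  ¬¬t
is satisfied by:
  {t: True}


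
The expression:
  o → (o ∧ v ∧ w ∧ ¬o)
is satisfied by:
  {o: False}


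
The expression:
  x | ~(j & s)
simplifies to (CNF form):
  x | ~j | ~s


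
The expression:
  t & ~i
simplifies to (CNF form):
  t & ~i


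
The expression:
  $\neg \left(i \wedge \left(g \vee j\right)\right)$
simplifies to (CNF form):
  $\left(\neg g \vee \neg i\right) \wedge \left(\neg i \vee \neg j\right)$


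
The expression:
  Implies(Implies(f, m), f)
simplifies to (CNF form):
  f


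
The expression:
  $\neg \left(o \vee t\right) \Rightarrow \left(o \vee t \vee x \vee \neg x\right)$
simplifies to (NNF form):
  $\text{True}$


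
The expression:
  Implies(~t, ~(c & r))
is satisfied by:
  {t: True, c: False, r: False}
  {c: False, r: False, t: False}
  {r: True, t: True, c: False}
  {r: True, c: False, t: False}
  {t: True, c: True, r: False}
  {c: True, t: False, r: False}
  {r: True, c: True, t: True}


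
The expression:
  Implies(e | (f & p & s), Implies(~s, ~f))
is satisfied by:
  {s: True, e: False, f: False}
  {e: False, f: False, s: False}
  {f: True, s: True, e: False}
  {f: True, e: False, s: False}
  {s: True, e: True, f: False}
  {e: True, s: False, f: False}
  {f: True, e: True, s: True}


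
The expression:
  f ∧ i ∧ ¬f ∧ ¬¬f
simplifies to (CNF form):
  False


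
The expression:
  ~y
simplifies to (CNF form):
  ~y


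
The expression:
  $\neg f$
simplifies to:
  $\neg f$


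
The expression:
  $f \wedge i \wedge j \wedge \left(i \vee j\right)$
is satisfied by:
  {i: True, j: True, f: True}


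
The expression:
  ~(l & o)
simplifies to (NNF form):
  ~l | ~o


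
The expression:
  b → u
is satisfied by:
  {u: True, b: False}
  {b: False, u: False}
  {b: True, u: True}


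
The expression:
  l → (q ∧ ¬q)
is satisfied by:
  {l: False}


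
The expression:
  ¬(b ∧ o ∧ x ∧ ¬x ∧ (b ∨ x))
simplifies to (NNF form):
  True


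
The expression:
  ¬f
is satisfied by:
  {f: False}


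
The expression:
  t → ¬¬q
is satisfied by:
  {q: True, t: False}
  {t: False, q: False}
  {t: True, q: True}


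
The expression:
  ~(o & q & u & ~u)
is always true.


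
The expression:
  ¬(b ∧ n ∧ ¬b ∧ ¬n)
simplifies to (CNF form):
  True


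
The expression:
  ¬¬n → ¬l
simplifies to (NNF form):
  ¬l ∨ ¬n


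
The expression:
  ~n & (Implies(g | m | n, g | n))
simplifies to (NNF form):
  ~n & (g | ~m)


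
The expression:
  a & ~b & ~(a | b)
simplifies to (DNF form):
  False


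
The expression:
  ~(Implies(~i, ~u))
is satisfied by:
  {u: True, i: False}


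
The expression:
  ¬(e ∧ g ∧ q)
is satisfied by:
  {g: False, e: False, q: False}
  {q: True, g: False, e: False}
  {e: True, g: False, q: False}
  {q: True, e: True, g: False}
  {g: True, q: False, e: False}
  {q: True, g: True, e: False}
  {e: True, g: True, q: False}


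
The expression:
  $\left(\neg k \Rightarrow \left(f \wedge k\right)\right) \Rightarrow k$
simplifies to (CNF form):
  $\text{True}$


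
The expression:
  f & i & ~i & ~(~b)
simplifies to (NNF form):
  False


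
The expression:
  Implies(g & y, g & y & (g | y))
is always true.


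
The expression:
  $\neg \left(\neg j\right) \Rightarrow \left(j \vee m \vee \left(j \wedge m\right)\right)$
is always true.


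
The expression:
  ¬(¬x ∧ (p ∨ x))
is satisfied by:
  {x: True, p: False}
  {p: False, x: False}
  {p: True, x: True}


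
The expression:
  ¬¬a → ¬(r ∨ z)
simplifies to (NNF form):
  (¬r ∧ ¬z) ∨ ¬a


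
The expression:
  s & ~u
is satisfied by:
  {s: True, u: False}


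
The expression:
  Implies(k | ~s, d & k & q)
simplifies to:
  (k | s) & (d | ~k) & (q | ~k)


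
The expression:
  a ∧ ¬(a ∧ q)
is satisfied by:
  {a: True, q: False}


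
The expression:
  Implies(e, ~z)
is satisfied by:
  {e: False, z: False}
  {z: True, e: False}
  {e: True, z: False}


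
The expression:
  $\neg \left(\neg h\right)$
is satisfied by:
  {h: True}


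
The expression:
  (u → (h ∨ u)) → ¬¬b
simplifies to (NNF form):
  b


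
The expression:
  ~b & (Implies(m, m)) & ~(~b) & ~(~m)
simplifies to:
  False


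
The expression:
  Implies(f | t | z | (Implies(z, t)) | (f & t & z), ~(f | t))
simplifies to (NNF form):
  ~f & ~t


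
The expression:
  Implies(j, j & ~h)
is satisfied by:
  {h: False, j: False}
  {j: True, h: False}
  {h: True, j: False}


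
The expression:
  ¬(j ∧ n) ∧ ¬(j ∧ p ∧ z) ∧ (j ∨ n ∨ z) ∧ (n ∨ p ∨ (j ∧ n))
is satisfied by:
  {n: True, p: True, z: False, j: False}
  {n: True, z: False, j: False, p: False}
  {n: True, p: True, z: True, j: False}
  {n: True, z: True, j: False, p: False}
  {p: True, z: True, j: False, n: False}
  {j: True, p: True, z: False, n: False}


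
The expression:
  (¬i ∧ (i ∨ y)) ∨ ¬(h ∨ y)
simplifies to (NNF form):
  (y ∧ ¬i) ∨ (¬h ∧ ¬y)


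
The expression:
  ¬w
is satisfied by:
  {w: False}


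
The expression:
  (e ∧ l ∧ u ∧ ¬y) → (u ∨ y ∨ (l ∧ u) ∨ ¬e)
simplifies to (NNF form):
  True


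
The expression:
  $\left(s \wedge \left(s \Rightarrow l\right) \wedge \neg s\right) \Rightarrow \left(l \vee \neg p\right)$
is always true.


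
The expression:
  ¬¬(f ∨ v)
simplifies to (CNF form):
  f ∨ v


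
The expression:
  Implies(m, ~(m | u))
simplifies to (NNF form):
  ~m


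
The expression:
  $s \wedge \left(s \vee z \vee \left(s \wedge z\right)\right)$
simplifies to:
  $s$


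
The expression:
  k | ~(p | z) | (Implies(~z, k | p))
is always true.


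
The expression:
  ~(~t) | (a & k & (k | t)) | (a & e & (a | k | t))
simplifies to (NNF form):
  t | (a & e) | (a & k)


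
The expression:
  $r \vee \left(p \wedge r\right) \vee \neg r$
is always true.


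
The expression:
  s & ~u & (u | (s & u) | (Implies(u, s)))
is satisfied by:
  {s: True, u: False}


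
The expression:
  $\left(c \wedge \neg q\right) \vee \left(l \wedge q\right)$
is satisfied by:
  {l: True, c: True, q: False}
  {c: True, q: False, l: False}
  {q: True, l: True, c: True}
  {q: True, l: True, c: False}


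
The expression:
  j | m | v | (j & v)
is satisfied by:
  {m: True, v: True, j: True}
  {m: True, v: True, j: False}
  {m: True, j: True, v: False}
  {m: True, j: False, v: False}
  {v: True, j: True, m: False}
  {v: True, j: False, m: False}
  {j: True, v: False, m: False}


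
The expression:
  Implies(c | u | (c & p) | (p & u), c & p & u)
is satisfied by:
  {p: True, u: False, c: False}
  {p: False, u: False, c: False}
  {u: True, c: True, p: True}


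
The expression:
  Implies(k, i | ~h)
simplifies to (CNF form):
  i | ~h | ~k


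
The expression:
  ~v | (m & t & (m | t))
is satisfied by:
  {t: True, m: True, v: False}
  {t: True, m: False, v: False}
  {m: True, t: False, v: False}
  {t: False, m: False, v: False}
  {t: True, v: True, m: True}


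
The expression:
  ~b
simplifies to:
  ~b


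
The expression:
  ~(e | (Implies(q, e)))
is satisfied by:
  {q: True, e: False}


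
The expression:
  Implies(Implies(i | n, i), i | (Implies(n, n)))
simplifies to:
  True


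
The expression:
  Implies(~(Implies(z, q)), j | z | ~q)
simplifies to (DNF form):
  True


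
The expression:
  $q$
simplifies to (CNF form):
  $q$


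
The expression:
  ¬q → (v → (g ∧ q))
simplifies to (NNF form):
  q ∨ ¬v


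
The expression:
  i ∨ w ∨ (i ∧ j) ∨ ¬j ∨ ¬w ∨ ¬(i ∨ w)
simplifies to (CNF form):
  True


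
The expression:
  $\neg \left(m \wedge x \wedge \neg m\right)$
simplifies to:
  $\text{True}$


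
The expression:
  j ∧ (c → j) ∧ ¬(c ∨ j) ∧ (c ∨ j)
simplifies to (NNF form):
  False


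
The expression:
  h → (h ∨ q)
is always true.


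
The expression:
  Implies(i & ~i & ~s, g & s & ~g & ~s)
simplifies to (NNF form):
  True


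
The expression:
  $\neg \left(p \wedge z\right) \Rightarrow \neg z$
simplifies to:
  $p \vee \neg z$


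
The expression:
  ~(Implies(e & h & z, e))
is never true.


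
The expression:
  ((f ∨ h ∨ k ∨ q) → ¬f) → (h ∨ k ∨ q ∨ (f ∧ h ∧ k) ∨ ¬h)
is always true.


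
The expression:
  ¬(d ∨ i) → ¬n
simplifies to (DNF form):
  d ∨ i ∨ ¬n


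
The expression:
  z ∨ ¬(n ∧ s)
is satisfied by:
  {z: True, s: False, n: False}
  {s: False, n: False, z: False}
  {n: True, z: True, s: False}
  {n: True, s: False, z: False}
  {z: True, s: True, n: False}
  {s: True, z: False, n: False}
  {n: True, s: True, z: True}


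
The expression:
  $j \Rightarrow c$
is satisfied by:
  {c: True, j: False}
  {j: False, c: False}
  {j: True, c: True}


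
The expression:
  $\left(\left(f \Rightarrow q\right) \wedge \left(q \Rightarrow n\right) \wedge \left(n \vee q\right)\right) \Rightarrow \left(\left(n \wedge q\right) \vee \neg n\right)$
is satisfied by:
  {q: True, f: True, n: False}
  {q: True, f: False, n: False}
  {f: True, q: False, n: False}
  {q: False, f: False, n: False}
  {n: True, q: True, f: True}
  {n: True, q: True, f: False}
  {n: True, f: True, q: False}


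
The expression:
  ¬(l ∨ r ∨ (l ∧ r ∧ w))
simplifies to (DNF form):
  ¬l ∧ ¬r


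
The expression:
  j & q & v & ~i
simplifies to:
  j & q & v & ~i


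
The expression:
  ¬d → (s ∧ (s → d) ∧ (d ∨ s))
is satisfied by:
  {d: True}


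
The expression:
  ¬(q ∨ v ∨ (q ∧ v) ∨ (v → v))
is never true.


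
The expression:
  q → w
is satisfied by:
  {w: True, q: False}
  {q: False, w: False}
  {q: True, w: True}


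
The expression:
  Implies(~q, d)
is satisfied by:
  {d: True, q: True}
  {d: True, q: False}
  {q: True, d: False}


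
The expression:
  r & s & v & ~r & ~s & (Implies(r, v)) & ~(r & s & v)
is never true.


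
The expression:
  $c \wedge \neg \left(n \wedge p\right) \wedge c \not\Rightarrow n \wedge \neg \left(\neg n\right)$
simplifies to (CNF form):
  $\text{False}$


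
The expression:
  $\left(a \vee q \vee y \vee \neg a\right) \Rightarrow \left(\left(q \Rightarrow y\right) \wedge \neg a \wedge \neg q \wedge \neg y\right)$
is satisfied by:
  {q: False, y: False, a: False}


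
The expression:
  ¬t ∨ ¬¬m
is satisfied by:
  {m: True, t: False}
  {t: False, m: False}
  {t: True, m: True}


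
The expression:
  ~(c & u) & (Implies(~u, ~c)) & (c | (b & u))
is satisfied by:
  {u: True, b: True, c: False}


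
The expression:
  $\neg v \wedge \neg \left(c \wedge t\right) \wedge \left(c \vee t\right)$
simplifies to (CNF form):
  $\neg v \wedge \left(c \vee t\right) \wedge \left(\neg c \vee \neg t\right)$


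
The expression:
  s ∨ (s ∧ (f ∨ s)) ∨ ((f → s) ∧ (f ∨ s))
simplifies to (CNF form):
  s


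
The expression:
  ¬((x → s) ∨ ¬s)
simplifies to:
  False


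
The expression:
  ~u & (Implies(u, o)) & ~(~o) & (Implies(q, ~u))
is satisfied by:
  {o: True, u: False}


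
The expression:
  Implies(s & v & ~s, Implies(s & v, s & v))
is always true.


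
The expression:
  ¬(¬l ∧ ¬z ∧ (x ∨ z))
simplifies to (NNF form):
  l ∨ z ∨ ¬x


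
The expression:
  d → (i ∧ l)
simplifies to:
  (i ∧ l) ∨ ¬d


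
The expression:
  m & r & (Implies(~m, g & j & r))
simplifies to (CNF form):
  m & r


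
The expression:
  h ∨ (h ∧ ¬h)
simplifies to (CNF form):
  h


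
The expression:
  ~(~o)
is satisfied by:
  {o: True}


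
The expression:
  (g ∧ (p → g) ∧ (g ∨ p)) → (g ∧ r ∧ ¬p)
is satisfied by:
  {r: True, g: False, p: False}
  {r: False, g: False, p: False}
  {p: True, r: True, g: False}
  {p: True, r: False, g: False}
  {g: True, r: True, p: False}


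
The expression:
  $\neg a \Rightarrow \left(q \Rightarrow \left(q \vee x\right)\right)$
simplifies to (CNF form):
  $\text{True}$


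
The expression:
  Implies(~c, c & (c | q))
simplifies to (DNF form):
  c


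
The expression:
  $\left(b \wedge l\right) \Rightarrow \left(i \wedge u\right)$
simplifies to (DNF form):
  $\left(i \wedge u\right) \vee \neg b \vee \neg l$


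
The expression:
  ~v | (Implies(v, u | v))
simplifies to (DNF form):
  True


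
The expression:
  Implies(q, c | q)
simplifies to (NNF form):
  True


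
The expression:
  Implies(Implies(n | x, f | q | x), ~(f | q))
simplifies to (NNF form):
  ~f & ~q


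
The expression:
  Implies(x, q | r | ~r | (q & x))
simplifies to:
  True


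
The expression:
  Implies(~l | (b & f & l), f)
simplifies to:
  f | l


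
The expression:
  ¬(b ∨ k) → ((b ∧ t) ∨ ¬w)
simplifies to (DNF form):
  b ∨ k ∨ ¬w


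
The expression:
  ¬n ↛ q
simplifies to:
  q ∨ ¬n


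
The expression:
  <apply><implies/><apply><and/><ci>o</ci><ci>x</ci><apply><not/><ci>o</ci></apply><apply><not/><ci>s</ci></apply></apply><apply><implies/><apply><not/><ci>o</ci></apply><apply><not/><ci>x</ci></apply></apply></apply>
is always true.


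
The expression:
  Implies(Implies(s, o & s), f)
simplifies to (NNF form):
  f | (s & ~o)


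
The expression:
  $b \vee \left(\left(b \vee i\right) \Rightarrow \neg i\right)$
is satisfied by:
  {b: True, i: False}
  {i: False, b: False}
  {i: True, b: True}


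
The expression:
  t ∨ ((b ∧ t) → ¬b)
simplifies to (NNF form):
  True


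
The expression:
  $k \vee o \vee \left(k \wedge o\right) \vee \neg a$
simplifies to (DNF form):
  $k \vee o \vee \neg a$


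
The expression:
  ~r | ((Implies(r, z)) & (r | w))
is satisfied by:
  {z: True, r: False}
  {r: False, z: False}
  {r: True, z: True}


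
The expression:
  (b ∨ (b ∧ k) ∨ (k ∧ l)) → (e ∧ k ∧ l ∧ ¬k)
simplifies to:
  ¬b ∧ (¬k ∨ ¬l)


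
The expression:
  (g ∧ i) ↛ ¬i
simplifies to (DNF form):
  g ∧ i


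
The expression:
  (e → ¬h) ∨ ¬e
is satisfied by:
  {h: False, e: False}
  {e: True, h: False}
  {h: True, e: False}


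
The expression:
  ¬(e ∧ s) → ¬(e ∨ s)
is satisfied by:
  {e: False, s: False}
  {s: True, e: True}


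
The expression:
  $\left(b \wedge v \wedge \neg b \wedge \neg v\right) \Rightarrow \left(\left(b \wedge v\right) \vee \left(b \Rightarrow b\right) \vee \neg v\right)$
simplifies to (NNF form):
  $\text{True}$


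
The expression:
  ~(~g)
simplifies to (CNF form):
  g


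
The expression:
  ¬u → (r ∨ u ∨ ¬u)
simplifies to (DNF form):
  True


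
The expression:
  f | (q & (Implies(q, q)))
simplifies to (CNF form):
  f | q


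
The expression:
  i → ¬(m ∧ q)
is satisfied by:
  {m: False, q: False, i: False}
  {i: True, m: False, q: False}
  {q: True, m: False, i: False}
  {i: True, q: True, m: False}
  {m: True, i: False, q: False}
  {i: True, m: True, q: False}
  {q: True, m: True, i: False}
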